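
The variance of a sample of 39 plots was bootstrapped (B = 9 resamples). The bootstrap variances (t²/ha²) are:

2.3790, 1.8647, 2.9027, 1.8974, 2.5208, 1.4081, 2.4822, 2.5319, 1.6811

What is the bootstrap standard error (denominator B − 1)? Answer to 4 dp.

SE* = 0.4895

Bootstrap SE is the standard deviation of the 9 replicate variances.
Mean of replicates: (2.3790 + 1.8647 + 2.9027 + 1.8974 + 2.5208 + 1.4081 + 2.4822 + 2.5319 + 1.6811) / 9 = 19.66790 / 9 = 2.18532
Sum of squared deviations: (+0.19368)² + (−0.32062)² + (+0.71738)² + (−0.28792)² + (+0.33548)² + (−0.77722)² + (+0.29688)² + (+0.34658)² + (−0.50422)² = 1.91695
Variance = 1.91695 / 8 = 0.23962
SE* = √0.23962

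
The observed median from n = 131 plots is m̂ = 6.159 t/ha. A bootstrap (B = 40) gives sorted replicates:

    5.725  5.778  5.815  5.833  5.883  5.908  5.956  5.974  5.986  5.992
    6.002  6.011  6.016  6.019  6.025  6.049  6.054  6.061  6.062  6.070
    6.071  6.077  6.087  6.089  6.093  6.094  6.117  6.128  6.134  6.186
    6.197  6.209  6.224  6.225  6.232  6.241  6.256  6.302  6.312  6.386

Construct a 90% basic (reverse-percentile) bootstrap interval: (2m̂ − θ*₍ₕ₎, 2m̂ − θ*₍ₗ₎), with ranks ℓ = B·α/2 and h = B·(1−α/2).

(6.016, 6.540)

Percentile endpoints at ranks 2 and 38: θ*₍2₎ = 5.778, θ*₍38₎ = 6.302.
Basic interval reflects these around m̂:
  lower = 2 × 6.159 − 6.302 = 6.016
  upper = 2 × 6.159 − 5.778 = 6.540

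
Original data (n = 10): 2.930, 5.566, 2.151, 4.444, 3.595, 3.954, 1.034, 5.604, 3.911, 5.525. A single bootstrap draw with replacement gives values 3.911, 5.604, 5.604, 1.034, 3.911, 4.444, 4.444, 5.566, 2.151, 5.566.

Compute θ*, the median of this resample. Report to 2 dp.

θ* = 4.44

Sorted: 1.034, 2.151, 3.911, 3.911, 4.444, 4.444, 5.566, 5.566, 5.604, 5.604
Median = average of the two middle values = 4.44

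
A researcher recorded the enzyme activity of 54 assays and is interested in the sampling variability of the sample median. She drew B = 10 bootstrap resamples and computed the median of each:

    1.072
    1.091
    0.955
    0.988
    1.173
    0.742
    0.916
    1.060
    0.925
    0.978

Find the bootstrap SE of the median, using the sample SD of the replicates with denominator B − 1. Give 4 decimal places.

SE* = 0.1192

Bootstrap SE is the standard deviation of the 10 replicate medians.
Mean of replicates: (1.072 + 1.091 + 0.955 + 0.988 + 1.173 + 0.742 + 0.916 + 1.060 + 0.925 + 0.978) / 10 = 9.90000 / 10 = 0.99000
Sum of squared deviations: (+0.08200)² + (+0.10100)² + (−0.03500)² + (−0.00200)² + (+0.18300)² + (−0.24800)² + (−0.07400)² + (+0.07000)² + (−0.06500)² + (−0.01200)² = 0.12789
Variance = 0.12789 / 9 = 0.01421
SE* = √0.01421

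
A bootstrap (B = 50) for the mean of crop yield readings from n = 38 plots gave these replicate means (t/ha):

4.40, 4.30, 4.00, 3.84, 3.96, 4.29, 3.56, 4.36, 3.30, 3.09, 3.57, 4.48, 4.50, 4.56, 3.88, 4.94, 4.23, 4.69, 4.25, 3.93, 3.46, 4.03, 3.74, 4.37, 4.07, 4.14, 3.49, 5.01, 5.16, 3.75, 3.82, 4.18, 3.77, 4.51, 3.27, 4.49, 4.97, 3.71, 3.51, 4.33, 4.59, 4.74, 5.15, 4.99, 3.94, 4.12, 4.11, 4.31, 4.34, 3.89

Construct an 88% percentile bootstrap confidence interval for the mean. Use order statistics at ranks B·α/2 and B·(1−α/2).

Sorted replicates: 3.09, 3.27, 3.30, 3.46, 3.49, 3.51, 3.56, 3.57, 3.71, 3.74, 3.75, 3.77, 3.82, 3.84, 3.88, 3.89, 3.93, 3.94, 3.96, 4.00, 4.03, 4.07, 4.11, 4.12, 4.14, 4.18, 4.23, 4.25, 4.29, 4.30, 4.31, 4.33, 4.34, 4.36, 4.37, 4.40, 4.48, 4.49, 4.50, 4.51, 4.56, 4.59, 4.69, 4.74, 4.94, 4.97, 4.99, 5.01, 5.15, 5.16
α = 0.12; lower rank = 50 × 0.060 = 3; upper rank = 50 × 0.940 = 47.
The 3rd smallest replicate is 3.30; the 47th is 4.99.

(3.30, 4.99)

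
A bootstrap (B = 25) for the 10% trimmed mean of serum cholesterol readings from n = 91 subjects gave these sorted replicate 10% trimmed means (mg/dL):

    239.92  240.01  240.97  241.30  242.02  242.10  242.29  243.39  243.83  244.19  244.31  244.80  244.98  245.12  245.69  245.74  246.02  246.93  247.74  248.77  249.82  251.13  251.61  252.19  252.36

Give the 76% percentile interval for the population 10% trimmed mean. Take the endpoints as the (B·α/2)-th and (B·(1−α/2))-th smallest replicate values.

α = 0.24; lower rank = 25 × 0.120 = 3; upper rank = 25 × 0.880 = 22.
The 3rd smallest replicate is 240.97; the 22nd is 251.13.

(240.97, 251.13)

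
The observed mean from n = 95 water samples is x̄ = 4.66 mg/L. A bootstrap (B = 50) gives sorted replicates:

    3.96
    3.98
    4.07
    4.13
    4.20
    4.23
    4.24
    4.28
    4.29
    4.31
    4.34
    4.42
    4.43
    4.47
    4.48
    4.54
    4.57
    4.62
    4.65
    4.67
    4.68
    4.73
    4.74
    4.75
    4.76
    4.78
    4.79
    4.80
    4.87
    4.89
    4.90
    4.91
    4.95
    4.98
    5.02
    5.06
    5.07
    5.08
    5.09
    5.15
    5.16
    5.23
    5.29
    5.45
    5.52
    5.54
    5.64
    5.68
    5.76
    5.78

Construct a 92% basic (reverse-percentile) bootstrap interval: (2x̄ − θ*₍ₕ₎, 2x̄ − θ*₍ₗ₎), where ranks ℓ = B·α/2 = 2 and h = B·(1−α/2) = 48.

(3.64, 5.34)

Percentile endpoints at ranks 2 and 48: θ*₍2₎ = 3.98, θ*₍48₎ = 5.68.
Basic interval reflects these around x̄:
  lower = 2 × 4.66 − 5.68 = 3.64
  upper = 2 × 4.66 − 3.98 = 5.34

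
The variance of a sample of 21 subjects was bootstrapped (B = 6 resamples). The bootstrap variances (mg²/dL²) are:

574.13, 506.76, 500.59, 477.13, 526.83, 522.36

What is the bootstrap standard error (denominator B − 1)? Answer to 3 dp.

SE* = 32.703

Bootstrap SE is the standard deviation of the 6 replicate variances.
Mean of replicates: (574.13 + 506.76 + 500.59 + 477.13 + 526.83 + 522.36) / 6 = 3107.8000 / 6 = 517.9667
Sum of squared deviations: (+56.1633)² + (−11.2067)² + (−17.3767)² + (−40.8367)² + (+8.8633)² + (+4.3933)² = 5347.3513
Variance = 5347.3513 / 5 = 1069.4703
SE* = √1069.4703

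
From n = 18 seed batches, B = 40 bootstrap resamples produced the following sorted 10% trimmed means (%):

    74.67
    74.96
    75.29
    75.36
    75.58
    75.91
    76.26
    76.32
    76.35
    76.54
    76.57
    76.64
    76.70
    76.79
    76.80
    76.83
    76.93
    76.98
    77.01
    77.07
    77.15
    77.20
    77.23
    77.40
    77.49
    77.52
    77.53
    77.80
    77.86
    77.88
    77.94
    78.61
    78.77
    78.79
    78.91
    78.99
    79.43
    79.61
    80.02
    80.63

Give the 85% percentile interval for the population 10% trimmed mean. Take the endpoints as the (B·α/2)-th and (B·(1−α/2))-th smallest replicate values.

α = 0.15; lower rank = 40 × 0.075 = 3; upper rank = 40 × 0.925 = 37.
The 3rd smallest replicate is 75.29; the 37th is 79.43.

(75.29, 79.43)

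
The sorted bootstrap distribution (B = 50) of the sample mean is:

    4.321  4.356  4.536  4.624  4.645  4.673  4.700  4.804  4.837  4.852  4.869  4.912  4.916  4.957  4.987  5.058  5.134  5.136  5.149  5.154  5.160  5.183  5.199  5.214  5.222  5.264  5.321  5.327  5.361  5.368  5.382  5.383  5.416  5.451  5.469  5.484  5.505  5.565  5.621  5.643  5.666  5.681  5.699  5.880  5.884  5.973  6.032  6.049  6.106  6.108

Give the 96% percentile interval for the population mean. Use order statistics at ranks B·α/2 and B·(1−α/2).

α = 0.04; lower rank = 50 × 0.020 = 1; upper rank = 50 × 0.980 = 49.
The 1st smallest replicate is 4.321; the 49th is 6.106.

(4.321, 6.106)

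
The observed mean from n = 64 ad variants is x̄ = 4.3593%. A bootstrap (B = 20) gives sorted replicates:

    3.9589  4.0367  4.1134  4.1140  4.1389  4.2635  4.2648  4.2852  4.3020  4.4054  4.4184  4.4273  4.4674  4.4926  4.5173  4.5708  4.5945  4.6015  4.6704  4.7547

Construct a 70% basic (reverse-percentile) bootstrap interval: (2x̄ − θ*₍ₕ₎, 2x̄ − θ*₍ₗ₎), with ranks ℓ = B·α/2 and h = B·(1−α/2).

Percentile endpoints at ranks 3 and 17: θ*₍3₎ = 4.1134, θ*₍17₎ = 4.5945.
Basic interval reflects these around x̄:
  lower = 2 × 4.3593 − 4.5945 = 4.1241
  upper = 2 × 4.3593 − 4.1134 = 4.6052

(4.1241, 4.6052)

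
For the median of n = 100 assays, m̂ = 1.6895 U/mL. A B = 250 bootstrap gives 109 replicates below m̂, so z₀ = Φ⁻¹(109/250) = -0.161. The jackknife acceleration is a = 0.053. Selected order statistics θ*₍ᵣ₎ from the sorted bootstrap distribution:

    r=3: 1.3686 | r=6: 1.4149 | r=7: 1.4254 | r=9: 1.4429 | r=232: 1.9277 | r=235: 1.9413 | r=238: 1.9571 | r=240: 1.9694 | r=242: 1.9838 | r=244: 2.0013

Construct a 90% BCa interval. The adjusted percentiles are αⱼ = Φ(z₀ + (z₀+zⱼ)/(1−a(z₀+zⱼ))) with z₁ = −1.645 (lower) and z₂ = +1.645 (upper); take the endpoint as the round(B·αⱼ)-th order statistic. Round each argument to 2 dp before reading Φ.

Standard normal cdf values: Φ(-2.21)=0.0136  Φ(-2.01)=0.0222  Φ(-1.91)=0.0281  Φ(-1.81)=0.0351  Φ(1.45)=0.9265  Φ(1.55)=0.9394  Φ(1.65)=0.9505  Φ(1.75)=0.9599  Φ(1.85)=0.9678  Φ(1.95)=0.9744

(1.4429, 1.9277)

Lower: z₀ + z₁ = -0.161 + (-1.645) = -1.806; 1 − a(z₀+z₁) = 1 − (0.053)(-1.806) = 1.0957; argument = -0.161 + (-1.806)/1.0957 = -1.8092 → -1.81.
α₁ = Φ(-1.81) = 0.0351; rank = round(250 × 0.0351) = 9; θ*₍9₎ = 1.4429.
Upper: z₀ + z₂ = 1.484; 1 − a(z₀+z₂) = 0.9213; argument = 1.4497 → 1.45; α₂ = 0.9265; rank = 232; θ*₍232₎ = 1.9277.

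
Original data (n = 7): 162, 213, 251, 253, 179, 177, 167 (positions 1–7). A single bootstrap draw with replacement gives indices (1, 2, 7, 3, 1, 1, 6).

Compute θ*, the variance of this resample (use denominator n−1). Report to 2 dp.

Resample values: 162, 213, 167, 251, 162, 162, 177.
Mean = 184.8571; sum of squared deviations = 7114.8571
s² = 7114.8571 / 6 = 1185.8095

θ* = 1185.81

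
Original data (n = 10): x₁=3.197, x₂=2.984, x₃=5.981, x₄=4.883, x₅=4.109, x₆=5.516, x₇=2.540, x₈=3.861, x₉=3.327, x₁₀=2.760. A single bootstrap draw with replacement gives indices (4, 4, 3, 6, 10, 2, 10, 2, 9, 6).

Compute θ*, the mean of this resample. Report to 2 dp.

Resample values: 4.883, 4.883, 5.981, 5.516, 2.760, 2.984, 2.760, 2.984, 3.327, 5.516.
Mean = (4.883 + 4.883 + 5.981 + 5.516 + 2.760 + 2.984 + 2.760 + 2.984 + 3.327 + 5.516) / 10 = 41.5940 / 10 = 4.16

θ* = 4.16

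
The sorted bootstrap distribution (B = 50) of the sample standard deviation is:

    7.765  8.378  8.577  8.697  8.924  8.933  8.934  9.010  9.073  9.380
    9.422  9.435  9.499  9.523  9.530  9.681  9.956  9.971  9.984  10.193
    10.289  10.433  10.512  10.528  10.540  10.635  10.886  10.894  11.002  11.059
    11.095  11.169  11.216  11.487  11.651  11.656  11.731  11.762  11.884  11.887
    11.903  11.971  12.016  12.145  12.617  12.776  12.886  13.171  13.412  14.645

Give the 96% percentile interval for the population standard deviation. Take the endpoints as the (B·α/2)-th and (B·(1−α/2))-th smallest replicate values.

α = 0.04; lower rank = 50 × 0.020 = 1; upper rank = 50 × 0.980 = 49.
The 1st smallest replicate is 7.765; the 49th is 13.412.

(7.765, 13.412)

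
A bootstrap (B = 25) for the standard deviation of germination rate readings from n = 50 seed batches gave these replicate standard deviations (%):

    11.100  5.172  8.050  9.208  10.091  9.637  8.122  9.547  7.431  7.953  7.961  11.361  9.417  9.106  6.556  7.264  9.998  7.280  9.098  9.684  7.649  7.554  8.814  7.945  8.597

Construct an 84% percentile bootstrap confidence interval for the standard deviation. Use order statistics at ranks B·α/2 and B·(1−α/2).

Sorted replicates: 5.172, 6.556, 7.264, 7.280, 7.431, 7.554, 7.649, 7.945, 7.953, 7.961, 8.050, 8.122, 8.597, 8.814, 9.098, 9.106, 9.208, 9.417, 9.547, 9.637, 9.684, 9.998, 10.091, 11.100, 11.361
α = 0.16; lower rank = 25 × 0.080 = 2; upper rank = 25 × 0.920 = 23.
The 2nd smallest replicate is 6.556; the 23rd is 10.091.

(6.556, 10.091)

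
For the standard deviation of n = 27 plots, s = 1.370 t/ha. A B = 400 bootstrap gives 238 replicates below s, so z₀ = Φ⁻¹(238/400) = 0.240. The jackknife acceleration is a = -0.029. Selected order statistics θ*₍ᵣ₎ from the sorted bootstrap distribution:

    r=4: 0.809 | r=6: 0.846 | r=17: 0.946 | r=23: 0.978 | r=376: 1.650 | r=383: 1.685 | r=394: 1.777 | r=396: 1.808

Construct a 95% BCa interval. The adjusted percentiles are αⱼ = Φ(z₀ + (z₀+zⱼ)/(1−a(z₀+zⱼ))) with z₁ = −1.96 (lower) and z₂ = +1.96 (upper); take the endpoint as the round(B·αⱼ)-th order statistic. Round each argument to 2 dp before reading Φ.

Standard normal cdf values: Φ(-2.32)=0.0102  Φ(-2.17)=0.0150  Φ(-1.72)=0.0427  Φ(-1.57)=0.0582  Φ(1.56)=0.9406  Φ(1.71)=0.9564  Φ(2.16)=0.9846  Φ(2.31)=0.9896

Lower: z₀ + z₁ = 0.240 + (-1.960) = -1.720; 1 − a(z₀+z₁) = 1 − (-0.029)(-1.720) = 0.9501; argument = 0.240 + (-1.720)/0.9501 = -1.5703 → -1.57.
α₁ = Φ(-1.57) = 0.0582; rank = round(400 × 0.0582) = 23; θ*₍23₎ = 0.978.
Upper: z₀ + z₂ = 2.200; 1 − a(z₀+z₂) = 1.0638; argument = 2.3081 → 2.31; α₂ = 0.9896; rank = 396; θ*₍396₎ = 1.808.

(0.978, 1.808)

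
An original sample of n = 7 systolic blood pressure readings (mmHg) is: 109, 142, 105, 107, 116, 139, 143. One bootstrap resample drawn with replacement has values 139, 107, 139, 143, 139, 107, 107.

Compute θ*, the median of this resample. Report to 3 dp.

Sorted: 107, 107, 107, 139, 139, 139, 143
Median = middle value = 139.000

θ* = 139.000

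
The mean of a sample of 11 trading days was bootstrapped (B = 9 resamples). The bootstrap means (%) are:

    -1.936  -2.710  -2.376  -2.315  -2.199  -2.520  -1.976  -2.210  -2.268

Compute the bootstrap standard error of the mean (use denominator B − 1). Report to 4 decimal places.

SE* = 0.2437

Bootstrap SE is the standard deviation of the 9 replicate means.
Mean of replicates: ((-1.936) + (-2.710) + (-2.376) + (-2.315) + (-2.199) + (-2.520) + (-1.976) + (-2.210) + (-2.268)) / 9 = -20.51000 / 9 = -2.27889
Sum of squared deviations: (+0.34289)² + (−0.43111)² + (−0.09711)² + (−0.03611)² + (+0.07989)² + (−0.24111)² + (+0.30289)² + (+0.06889)² + (+0.01089)² = 0.47529
Variance = 0.47529 / 8 = 0.05941
SE* = √0.05941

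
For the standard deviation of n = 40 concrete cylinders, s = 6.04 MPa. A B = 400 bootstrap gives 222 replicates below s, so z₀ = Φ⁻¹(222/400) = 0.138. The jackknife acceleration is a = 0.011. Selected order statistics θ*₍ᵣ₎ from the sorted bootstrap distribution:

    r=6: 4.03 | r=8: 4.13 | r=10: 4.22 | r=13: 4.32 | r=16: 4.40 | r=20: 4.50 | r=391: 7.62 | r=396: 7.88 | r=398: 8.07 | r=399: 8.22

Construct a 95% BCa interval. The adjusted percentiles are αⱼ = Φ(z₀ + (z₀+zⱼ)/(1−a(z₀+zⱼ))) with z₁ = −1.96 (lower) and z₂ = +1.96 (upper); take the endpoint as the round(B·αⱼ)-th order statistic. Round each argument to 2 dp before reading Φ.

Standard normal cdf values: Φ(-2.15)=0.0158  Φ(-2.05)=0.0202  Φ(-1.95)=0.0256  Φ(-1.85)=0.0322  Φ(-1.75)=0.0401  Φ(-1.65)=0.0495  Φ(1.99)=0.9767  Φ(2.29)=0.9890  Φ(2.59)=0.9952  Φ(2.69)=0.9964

(4.50, 7.88)

Lower: z₀ + z₁ = 0.138 + (-1.960) = -1.822; 1 − a(z₀+z₁) = 1 − (0.011)(-1.822) = 1.0200; argument = 0.138 + (-1.822)/1.0200 = -1.6482 → -1.65.
α₁ = Φ(-1.65) = 0.0495; rank = round(400 × 0.0495) = 20; θ*₍20₎ = 4.50.
Upper: z₀ + z₂ = 2.098; 1 − a(z₀+z₂) = 0.9769; argument = 2.2856 → 2.29; α₂ = 0.9890; rank = 396; θ*₍396₎ = 7.88.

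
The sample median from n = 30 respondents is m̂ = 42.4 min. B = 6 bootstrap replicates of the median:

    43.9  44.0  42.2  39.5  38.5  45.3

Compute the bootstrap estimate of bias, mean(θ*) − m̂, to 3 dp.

bias = −0.167

mean(θ*) = (43.9 + 44.0 + 42.2 + 39.5 + 38.5 + 45.3) / 6 = 42.2333
bias = 42.2333 − 42.4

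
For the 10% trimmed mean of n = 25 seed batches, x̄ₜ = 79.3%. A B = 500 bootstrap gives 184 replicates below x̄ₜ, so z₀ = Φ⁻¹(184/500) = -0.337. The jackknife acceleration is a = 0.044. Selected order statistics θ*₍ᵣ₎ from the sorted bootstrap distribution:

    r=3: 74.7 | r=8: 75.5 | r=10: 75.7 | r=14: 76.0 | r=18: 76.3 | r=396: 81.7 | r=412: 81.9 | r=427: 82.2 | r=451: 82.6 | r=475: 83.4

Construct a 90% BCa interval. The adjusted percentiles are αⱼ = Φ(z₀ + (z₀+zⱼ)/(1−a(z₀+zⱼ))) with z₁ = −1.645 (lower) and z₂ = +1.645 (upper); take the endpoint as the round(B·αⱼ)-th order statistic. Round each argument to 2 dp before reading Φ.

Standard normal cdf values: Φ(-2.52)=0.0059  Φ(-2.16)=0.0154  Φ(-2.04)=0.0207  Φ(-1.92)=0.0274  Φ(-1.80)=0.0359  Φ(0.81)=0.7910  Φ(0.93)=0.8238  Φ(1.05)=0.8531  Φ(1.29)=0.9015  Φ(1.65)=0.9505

(75.5, 82.2)

Lower: z₀ + z₁ = -0.337 + (-1.645) = -1.982; 1 − a(z₀+z₁) = 1 − (0.044)(-1.982) = 1.0872; argument = -0.337 + (-1.982)/1.0872 = -2.1600 → -2.16.
α₁ = Φ(-2.16) = 0.0154; rank = round(500 × 0.0154) = 8; θ*₍8₎ = 75.5.
Upper: z₀ + z₂ = 1.308; 1 − a(z₀+z₂) = 0.9424; argument = 1.0509 → 1.05; α₂ = 0.8531; rank = 427; θ*₍427₎ = 82.2.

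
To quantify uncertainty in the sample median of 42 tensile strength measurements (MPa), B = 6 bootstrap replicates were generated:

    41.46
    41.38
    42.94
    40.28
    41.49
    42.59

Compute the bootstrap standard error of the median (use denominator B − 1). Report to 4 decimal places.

SE* = 0.9539

Bootstrap SE is the standard deviation of the 6 replicate medians.
Mean of replicates: (41.46 + 41.38 + 42.94 + 40.28 + 41.49 + 42.59) / 6 = 250.14000 / 6 = 41.69000
Sum of squared deviations: (−0.23000)² + (−0.31000)² + (+1.25000)² + (−1.41000)² + (−0.20000)² + (+0.90000)² = 4.54960
Variance = 4.54960 / 5 = 0.90992
SE* = √0.90992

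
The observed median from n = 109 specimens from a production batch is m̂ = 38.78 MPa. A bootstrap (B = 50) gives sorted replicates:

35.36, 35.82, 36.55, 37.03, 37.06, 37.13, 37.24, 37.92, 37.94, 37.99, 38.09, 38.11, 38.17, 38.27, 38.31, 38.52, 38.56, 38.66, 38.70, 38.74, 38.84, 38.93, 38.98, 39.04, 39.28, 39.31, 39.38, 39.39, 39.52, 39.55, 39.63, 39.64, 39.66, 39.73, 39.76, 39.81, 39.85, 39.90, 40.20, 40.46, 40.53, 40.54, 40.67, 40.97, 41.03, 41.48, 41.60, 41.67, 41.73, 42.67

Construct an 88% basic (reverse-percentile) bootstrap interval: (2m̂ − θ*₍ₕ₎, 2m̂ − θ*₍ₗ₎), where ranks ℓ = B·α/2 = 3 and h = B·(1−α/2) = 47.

Percentile endpoints at ranks 3 and 47: θ*₍3₎ = 36.55, θ*₍47₎ = 41.60.
Basic interval reflects these around m̂:
  lower = 2 × 38.78 − 41.60 = 35.96
  upper = 2 × 38.78 − 36.55 = 41.01

(35.96, 41.01)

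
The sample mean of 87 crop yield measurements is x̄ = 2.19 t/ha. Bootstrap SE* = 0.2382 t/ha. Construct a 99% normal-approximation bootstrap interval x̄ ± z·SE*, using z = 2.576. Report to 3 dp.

(1.576, 2.804)

Margin = 2.576 × 0.2382 = 0.6136
Interval: 2.19 ± 0.6136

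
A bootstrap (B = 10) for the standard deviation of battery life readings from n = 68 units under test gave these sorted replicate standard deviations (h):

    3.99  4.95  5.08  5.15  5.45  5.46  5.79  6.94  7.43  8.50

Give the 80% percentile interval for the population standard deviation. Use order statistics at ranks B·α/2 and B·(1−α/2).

α = 0.20; lower rank = 10 × 0.100 = 1; upper rank = 10 × 0.900 = 9.
The 1st smallest replicate is 3.99; the 9th is 7.43.

(3.99, 7.43)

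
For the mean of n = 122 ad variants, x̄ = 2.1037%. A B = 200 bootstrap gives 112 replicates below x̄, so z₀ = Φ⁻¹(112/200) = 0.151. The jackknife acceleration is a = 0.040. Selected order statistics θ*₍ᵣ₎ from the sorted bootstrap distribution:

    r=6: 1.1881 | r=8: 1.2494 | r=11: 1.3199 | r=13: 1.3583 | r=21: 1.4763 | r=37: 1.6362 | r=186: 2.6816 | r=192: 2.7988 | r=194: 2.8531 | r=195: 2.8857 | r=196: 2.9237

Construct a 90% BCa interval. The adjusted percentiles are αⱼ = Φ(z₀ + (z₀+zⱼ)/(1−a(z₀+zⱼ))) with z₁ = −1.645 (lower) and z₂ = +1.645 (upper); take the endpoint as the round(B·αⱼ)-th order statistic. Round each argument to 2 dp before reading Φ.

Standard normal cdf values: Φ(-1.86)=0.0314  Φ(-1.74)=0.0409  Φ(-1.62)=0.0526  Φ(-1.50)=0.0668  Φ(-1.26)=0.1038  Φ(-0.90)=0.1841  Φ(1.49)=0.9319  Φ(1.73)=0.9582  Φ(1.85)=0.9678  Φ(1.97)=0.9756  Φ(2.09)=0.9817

(1.4763, 2.9237)

Lower: z₀ + z₁ = 0.151 + (-1.645) = -1.494; 1 − a(z₀+z₁) = 1 − (0.040)(-1.494) = 1.0598; argument = 0.151 + (-1.494)/1.0598 = -1.2588 → -1.26.
α₁ = Φ(-1.26) = 0.1038; rank = round(200 × 0.1038) = 21; θ*₍21₎ = 1.4763.
Upper: z₀ + z₂ = 1.796; 1 − a(z₀+z₂) = 0.9282; argument = 2.0860 → 2.09; α₂ = 0.9817; rank = 196; θ*₍196₎ = 2.9237.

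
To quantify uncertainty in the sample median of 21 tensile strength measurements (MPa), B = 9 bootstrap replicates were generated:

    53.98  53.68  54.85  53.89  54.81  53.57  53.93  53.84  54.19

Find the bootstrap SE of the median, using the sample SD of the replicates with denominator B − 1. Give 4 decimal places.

Bootstrap SE is the standard deviation of the 9 replicate medians.
Mean of replicates: (53.98 + 53.68 + 54.85 + 53.89 + 54.81 + 53.57 + 53.93 + 53.84 + 54.19) / 9 = 486.74000 / 9 = 54.08222
Sum of squared deviations: (−0.10222)² + (−0.40222)² + (+0.76778)² + (−0.19222)² + (+0.72778)² + (−0.51222)² + (−0.15222)² + (−0.24222)² + (+0.10778)² = 1.68416
Variance = 1.68416 / 8 = 0.21052
SE* = √0.21052

SE* = 0.4588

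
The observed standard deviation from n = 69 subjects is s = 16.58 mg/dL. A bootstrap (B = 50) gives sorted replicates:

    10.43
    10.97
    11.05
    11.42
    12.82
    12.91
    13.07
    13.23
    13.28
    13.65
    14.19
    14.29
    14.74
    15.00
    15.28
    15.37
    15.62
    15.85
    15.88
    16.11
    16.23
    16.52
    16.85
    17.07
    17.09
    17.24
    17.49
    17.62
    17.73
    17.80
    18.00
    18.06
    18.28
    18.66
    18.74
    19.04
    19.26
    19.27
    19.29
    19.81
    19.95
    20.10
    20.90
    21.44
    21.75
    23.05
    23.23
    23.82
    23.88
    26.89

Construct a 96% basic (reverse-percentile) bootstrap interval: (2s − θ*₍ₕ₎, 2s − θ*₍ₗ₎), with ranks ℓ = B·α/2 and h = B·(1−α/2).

(9.28, 22.73)

Percentile endpoints at ranks 1 and 49: θ*₍1₎ = 10.43, θ*₍49₎ = 23.88.
Basic interval reflects these around s:
  lower = 2 × 16.58 − 23.88 = 9.28
  upper = 2 × 16.58 − 10.43 = 22.73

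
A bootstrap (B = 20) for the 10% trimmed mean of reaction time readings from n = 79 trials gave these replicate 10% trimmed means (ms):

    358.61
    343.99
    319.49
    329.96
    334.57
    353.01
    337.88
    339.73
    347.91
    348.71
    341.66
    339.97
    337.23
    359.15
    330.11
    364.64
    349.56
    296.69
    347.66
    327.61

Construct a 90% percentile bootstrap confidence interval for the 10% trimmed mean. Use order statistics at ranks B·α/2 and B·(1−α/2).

Sorted replicates: 296.69, 319.49, 327.61, 329.96, 330.11, 334.57, 337.23, 337.88, 339.73, 339.97, 341.66, 343.99, 347.66, 347.91, 348.71, 349.56, 353.01, 358.61, 359.15, 364.64
α = 0.10; lower rank = 20 × 0.050 = 1; upper rank = 20 × 0.950 = 19.
The 1st smallest replicate is 296.69; the 19th is 359.15.

(296.69, 359.15)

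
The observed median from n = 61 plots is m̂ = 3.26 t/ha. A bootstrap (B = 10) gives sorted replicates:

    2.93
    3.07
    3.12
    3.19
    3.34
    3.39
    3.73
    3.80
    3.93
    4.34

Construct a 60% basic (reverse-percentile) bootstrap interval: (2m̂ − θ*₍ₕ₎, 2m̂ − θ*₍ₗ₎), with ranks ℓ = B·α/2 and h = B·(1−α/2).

Percentile endpoints at ranks 2 and 8: θ*₍2₎ = 3.07, θ*₍8₎ = 3.80.
Basic interval reflects these around m̂:
  lower = 2 × 3.26 − 3.80 = 2.72
  upper = 2 × 3.26 − 3.07 = 3.45

(2.72, 3.45)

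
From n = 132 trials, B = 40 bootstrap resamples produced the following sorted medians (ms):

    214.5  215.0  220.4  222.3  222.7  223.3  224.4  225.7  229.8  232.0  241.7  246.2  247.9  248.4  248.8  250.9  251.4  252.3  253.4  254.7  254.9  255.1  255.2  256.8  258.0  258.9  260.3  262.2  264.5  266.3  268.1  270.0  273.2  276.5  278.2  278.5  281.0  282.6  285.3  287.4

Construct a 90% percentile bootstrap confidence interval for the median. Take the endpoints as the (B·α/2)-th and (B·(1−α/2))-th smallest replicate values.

(215.0, 282.6)

α = 0.10; lower rank = 40 × 0.050 = 2; upper rank = 40 × 0.950 = 38.
The 2nd smallest replicate is 215.0; the 38th is 282.6.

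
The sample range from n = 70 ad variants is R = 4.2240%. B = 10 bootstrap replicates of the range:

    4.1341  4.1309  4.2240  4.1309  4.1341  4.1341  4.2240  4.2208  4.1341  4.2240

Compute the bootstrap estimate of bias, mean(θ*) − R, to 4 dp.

mean(θ*) = (4.1341 + 4.1309 + 4.2240 + 4.1309 + 4.1341 + 4.1341 + 4.2240 + 4.2208 + 4.1341 + 4.2240) / 10 = 4.16910
bias = 4.16910 − 4.2240

bias = −0.0549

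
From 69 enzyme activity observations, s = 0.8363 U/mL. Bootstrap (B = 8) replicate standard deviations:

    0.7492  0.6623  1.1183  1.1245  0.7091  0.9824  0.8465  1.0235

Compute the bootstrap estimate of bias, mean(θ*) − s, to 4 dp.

mean(θ*) = (0.7492 + 0.6623 + 1.1183 + 1.1245 + 0.7091 + 0.9824 + 0.8465 + 1.0235) / 8 = 0.90197
bias = 0.90197 − 0.8363

bias = +0.0657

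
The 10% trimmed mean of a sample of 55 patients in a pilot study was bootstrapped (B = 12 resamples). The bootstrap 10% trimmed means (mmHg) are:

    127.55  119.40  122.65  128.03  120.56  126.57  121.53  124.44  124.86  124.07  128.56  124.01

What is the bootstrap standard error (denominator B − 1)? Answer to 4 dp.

Bootstrap SE is the standard deviation of the 12 replicate 10% trimmed means.
Mean of replicates: (127.55 + 119.40 + 122.65 + 128.03 + 120.56 + 126.57 + 121.53 + 124.44 + 124.86 + 124.07 + 128.56 + 124.01) / 12 = 1492.23000 / 12 = 124.35250
Sum of squared deviations: (+3.19750)² + (−4.95250)² + (−1.70250)² + (+3.67750)² + (−3.79250)² + (+2.21750)² + (−2.82250)² + (+0.08750)² + (+0.50750)² + (−0.28250)² + (+4.20750)² + (−0.34250)² = 96.60602
Variance = 96.60602 / 11 = 8.78237
SE* = √8.78237

SE* = 2.9635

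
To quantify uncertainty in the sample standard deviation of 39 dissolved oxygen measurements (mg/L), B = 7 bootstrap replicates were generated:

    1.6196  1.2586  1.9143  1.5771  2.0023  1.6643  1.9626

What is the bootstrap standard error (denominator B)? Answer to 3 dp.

Bootstrap SE is the standard deviation of the 7 replicate standard deviations.
Mean of replicates: (1.6196 + 1.2586 + 1.9143 + 1.5771 + 2.0023 + 1.6643 + 1.9626) / 7 = 11.99880 / 7 = 1.71411
Sum of squared deviations: (−0.09451)² + (−0.45551)² + (+0.20019)² + (−0.13701)² + (+0.28819)² + (−0.04981)² + (+0.24849)² = 0.42255
Variance = 0.42255 / 7 = 0.06036
SE* = √0.06036

SE* = 0.246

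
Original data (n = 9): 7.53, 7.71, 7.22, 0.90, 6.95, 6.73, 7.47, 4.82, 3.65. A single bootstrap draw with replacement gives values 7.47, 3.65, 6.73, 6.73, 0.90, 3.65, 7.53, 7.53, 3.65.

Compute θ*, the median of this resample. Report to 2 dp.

Sorted: 0.90, 3.65, 3.65, 3.65, 6.73, 6.73, 7.47, 7.53, 7.53
Median = middle value = 6.73

θ* = 6.73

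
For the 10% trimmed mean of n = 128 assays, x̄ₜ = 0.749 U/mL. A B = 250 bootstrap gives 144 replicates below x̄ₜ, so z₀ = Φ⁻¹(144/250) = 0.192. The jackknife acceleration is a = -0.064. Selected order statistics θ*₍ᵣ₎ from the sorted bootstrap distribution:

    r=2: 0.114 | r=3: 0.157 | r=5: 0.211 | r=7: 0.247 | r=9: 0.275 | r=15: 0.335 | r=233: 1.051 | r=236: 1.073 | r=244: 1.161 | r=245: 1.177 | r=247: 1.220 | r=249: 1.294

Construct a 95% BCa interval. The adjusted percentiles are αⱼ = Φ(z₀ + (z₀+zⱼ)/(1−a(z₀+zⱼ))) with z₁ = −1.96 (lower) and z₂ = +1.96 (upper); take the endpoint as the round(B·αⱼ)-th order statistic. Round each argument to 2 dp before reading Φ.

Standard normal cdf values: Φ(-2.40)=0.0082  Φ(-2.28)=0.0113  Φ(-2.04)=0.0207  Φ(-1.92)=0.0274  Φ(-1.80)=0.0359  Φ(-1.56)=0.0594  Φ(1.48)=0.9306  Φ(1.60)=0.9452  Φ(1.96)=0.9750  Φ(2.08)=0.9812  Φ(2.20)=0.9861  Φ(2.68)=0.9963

(0.275, 1.177)

Lower: z₀ + z₁ = 0.192 + (-1.960) = -1.768; 1 − a(z₀+z₁) = 1 − (-0.064)(-1.768) = 0.8868; argument = 0.192 + (-1.768)/0.8868 = -1.8016 → -1.80.
α₁ = Φ(-1.80) = 0.0359; rank = round(250 × 0.0359) = 9; θ*₍9₎ = 0.275.
Upper: z₀ + z₂ = 2.152; 1 − a(z₀+z₂) = 1.1377; argument = 2.0835 → 2.08; α₂ = 0.9812; rank = 245; θ*₍245₎ = 1.177.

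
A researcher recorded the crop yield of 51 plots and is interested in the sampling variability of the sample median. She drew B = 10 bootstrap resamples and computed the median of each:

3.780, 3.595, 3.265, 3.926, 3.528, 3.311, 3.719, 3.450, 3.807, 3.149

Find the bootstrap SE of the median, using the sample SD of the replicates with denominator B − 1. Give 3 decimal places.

Bootstrap SE is the standard deviation of the 10 replicate medians.
Mean of replicates: (3.780 + 3.595 + 3.265 + 3.926 + 3.528 + 3.311 + 3.719 + 3.450 + 3.807 + 3.149) / 10 = 35.5300 / 10 = 3.5530
Sum of squared deviations: (+0.2270)² + (+0.0420)² + (−0.2880)² + (+0.3730)² + (−0.0250)² + (−0.2420)² + (+0.1660)² + (−0.1030)² + (+0.2540)² + (−0.4040)² = 0.6005
Variance = 0.6005 / 9 = 0.0667
SE* = √0.0667

SE* = 0.258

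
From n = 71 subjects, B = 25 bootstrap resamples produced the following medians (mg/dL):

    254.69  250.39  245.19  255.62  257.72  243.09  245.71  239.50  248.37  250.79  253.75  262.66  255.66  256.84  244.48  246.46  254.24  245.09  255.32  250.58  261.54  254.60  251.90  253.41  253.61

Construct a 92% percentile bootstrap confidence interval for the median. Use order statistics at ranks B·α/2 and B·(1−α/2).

(239.50, 261.54)

Sorted replicates: 239.50, 243.09, 244.48, 245.09, 245.19, 245.71, 246.46, 248.37, 250.39, 250.58, 250.79, 251.90, 253.41, 253.61, 253.75, 254.24, 254.60, 254.69, 255.32, 255.62, 255.66, 256.84, 257.72, 261.54, 262.66
α = 0.08; lower rank = 25 × 0.040 = 1; upper rank = 25 × 0.960 = 24.
The 1st smallest replicate is 239.50; the 24th is 261.54.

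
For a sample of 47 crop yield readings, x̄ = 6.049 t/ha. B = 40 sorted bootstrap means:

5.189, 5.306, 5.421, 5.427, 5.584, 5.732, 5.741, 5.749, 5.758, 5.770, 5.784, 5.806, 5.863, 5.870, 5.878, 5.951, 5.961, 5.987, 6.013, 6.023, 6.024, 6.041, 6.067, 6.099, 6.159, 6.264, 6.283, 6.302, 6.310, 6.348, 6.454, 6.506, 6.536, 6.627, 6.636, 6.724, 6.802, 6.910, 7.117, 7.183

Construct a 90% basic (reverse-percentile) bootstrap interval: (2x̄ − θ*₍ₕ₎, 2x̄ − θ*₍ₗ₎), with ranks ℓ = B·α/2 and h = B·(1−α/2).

Percentile endpoints at ranks 2 and 38: θ*₍2₎ = 5.306, θ*₍38₎ = 6.910.
Basic interval reflects these around x̄:
  lower = 2 × 6.049 − 6.910 = 5.188
  upper = 2 × 6.049 − 5.306 = 6.792

(5.188, 6.792)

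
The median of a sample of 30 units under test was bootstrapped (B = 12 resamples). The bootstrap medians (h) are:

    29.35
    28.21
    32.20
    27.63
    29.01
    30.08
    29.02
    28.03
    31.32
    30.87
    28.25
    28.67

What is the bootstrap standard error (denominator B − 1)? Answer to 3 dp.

Bootstrap SE is the standard deviation of the 12 replicate medians.
Mean of replicates: (29.35 + 28.21 + 32.20 + 27.63 + 29.01 + 30.08 + 29.02 + 28.03 + 31.32 + 30.87 + 28.25 + 28.67) / 12 = 352.6400 / 12 = 29.3867
Sum of squared deviations: (−0.0367)² + (−1.1767)² + (+2.8133)² + (−1.7567)² + (−0.3767)² + (+0.6933)² + (−0.3667)² + (−1.3567)² + (+1.9333)² + (+1.4833)² + (−1.1367)² + (−0.7167)² = 22.7279
Variance = 22.7279 / 11 = 2.0662
SE* = √2.0662

SE* = 1.437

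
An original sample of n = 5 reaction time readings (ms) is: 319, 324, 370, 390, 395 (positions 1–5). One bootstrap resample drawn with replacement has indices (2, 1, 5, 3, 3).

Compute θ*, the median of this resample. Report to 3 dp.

θ* = 370.000

Resample values: 324, 319, 395, 370, 370.
Sorted: 319, 324, 370, 370, 395
Median = middle value = 370.000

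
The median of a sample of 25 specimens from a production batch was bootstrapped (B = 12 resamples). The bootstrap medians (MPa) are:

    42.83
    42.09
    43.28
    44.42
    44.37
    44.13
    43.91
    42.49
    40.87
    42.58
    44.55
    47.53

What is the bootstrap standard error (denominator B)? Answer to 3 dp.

Bootstrap SE is the standard deviation of the 12 replicate medians.
Mean of replicates: (42.83 + 42.09 + 43.28 + 44.42 + 44.37 + 44.13 + 43.91 + 42.49 + 40.87 + 42.58 + 44.55 + 47.53) / 12 = 523.0500 / 12 = 43.5875
Sum of squared deviations: (−0.7575)² + (−1.4975)² + (−0.3075)² + (+0.8325)² + (+0.7825)² + (+0.5425)² + (+0.3225)² + (−1.0975)² + (−2.7175)² + (−1.0075)² + (+0.9625)² + (+3.9425)² = 30.6886
Variance = 30.6886 / 12 = 2.5574
SE* = √2.5574

SE* = 1.599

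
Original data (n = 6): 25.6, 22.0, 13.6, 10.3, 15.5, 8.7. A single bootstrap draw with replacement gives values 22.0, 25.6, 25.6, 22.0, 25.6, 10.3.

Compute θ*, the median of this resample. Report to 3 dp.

Sorted: 10.3, 22.0, 22.0, 25.6, 25.6, 25.6
Median = average of the two middle values = 23.800

θ* = 23.800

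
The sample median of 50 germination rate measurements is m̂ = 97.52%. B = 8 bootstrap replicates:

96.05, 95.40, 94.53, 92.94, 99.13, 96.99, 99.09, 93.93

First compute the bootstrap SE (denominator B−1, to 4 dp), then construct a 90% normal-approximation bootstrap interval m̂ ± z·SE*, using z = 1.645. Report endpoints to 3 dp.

Mean of replicates = 96.0075; sum of squared deviations = 36.4965; SE* = √(36.4965/7) = 2.2834
Margin = 1.645 × 2.2834 = 3.7562
Interval: 97.52 ± 3.7562

(93.764, 101.276)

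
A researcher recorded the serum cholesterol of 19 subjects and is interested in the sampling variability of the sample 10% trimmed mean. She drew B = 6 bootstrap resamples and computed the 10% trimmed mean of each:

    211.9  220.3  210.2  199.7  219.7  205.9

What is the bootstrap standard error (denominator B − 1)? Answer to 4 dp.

SE* = 7.9605

Bootstrap SE is the standard deviation of the 6 replicate 10% trimmed means.
Mean of replicates: (211.9 + 220.3 + 210.2 + 199.7 + 219.7 + 205.9) / 6 = 1267.70000 / 6 = 211.28333
Sum of squared deviations: (+0.61667)² + (+9.01667)² + (−1.08333)² + (−11.58333)² + (+8.41667)² + (−5.38333)² = 316.84833
Variance = 316.84833 / 5 = 63.36967
SE* = √63.36967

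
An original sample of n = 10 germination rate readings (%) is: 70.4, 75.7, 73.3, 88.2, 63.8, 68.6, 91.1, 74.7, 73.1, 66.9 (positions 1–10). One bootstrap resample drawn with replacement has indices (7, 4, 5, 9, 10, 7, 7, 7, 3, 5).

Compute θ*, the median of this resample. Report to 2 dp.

Resample values: 91.1, 88.2, 63.8, 73.1, 66.9, 91.1, 91.1, 91.1, 73.3, 63.8.
Sorted: 63.8, 63.8, 66.9, 73.1, 73.3, 88.2, 91.1, 91.1, 91.1, 91.1
Median = average of the two middle values = 80.75

θ* = 80.75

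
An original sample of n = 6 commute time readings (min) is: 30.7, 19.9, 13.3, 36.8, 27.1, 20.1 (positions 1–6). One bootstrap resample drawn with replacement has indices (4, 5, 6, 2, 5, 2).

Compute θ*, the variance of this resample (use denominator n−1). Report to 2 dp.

θ* = 44.79

Resample values: 36.8, 27.1, 20.1, 19.9, 27.1, 19.9.
Mean = 25.1500; sum of squared deviations = 223.9550
s² = 223.9550 / 5 = 44.7910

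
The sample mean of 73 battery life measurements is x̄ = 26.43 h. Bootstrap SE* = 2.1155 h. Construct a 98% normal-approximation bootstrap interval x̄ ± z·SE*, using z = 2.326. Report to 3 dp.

Margin = 2.326 × 2.1155 = 4.9207
Interval: 26.43 ± 4.9207

(21.509, 31.351)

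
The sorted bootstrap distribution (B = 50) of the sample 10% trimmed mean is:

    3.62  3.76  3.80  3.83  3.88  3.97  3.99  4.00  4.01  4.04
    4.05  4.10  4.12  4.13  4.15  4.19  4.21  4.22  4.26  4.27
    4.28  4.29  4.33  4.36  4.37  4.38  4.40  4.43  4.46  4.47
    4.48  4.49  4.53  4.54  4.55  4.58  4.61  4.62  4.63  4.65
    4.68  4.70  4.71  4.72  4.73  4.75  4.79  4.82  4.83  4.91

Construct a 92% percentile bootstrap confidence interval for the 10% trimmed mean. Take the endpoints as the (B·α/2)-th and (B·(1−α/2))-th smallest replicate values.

α = 0.08; lower rank = 50 × 0.040 = 2; upper rank = 50 × 0.960 = 48.
The 2nd smallest replicate is 3.76; the 48th is 4.82.

(3.76, 4.82)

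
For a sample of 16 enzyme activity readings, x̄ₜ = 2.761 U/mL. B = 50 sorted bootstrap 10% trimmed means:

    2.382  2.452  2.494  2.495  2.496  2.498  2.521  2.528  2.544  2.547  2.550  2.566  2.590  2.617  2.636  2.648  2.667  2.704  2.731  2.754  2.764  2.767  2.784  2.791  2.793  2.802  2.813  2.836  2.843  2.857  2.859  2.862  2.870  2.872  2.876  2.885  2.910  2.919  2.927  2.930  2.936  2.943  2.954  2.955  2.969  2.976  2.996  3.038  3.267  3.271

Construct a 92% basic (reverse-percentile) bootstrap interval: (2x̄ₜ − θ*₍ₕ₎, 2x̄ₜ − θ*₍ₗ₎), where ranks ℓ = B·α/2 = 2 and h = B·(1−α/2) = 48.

Percentile endpoints at ranks 2 and 48: θ*₍2₎ = 2.452, θ*₍48₎ = 3.038.
Basic interval reflects these around x̄ₜ:
  lower = 2 × 2.761 − 3.038 = 2.484
  upper = 2 × 2.761 − 2.452 = 3.070

(2.484, 3.070)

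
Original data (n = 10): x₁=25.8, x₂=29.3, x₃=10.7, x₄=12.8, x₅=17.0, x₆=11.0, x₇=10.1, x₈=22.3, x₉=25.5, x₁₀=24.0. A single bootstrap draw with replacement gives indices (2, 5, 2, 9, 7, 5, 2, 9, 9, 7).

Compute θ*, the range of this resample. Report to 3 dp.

Resample values: 29.3, 17.0, 29.3, 25.5, 10.1, 17.0, 29.3, 25.5, 25.5, 10.1.
Range = 29.3 − 10.1 = 19.200

θ* = 19.200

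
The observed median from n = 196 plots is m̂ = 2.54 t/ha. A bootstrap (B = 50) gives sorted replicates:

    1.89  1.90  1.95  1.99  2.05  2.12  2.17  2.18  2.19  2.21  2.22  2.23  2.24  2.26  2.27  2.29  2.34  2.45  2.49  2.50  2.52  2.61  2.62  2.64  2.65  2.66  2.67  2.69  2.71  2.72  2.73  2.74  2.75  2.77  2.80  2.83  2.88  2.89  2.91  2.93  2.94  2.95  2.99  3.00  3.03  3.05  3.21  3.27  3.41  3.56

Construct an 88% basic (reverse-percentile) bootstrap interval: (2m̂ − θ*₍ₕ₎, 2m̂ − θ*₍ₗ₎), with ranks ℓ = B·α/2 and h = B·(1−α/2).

Percentile endpoints at ranks 3 and 47: θ*₍3₎ = 1.95, θ*₍47₎ = 3.21.
Basic interval reflects these around m̂:
  lower = 2 × 2.54 − 3.21 = 1.87
  upper = 2 × 2.54 − 1.95 = 3.13

(1.87, 3.13)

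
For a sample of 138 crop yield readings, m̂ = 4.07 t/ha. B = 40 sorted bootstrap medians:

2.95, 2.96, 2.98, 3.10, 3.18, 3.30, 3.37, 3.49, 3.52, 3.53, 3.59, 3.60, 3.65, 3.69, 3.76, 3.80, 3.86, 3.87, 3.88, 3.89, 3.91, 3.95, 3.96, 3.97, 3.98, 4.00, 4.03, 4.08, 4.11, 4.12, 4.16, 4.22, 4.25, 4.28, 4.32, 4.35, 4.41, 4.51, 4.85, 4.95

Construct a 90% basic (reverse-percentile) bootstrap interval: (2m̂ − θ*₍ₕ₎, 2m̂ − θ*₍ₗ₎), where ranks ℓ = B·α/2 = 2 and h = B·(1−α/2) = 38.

(3.63, 5.18)

Percentile endpoints at ranks 2 and 38: θ*₍2₎ = 2.96, θ*₍38₎ = 4.51.
Basic interval reflects these around m̂:
  lower = 2 × 4.07 − 4.51 = 3.63
  upper = 2 × 4.07 − 2.96 = 5.18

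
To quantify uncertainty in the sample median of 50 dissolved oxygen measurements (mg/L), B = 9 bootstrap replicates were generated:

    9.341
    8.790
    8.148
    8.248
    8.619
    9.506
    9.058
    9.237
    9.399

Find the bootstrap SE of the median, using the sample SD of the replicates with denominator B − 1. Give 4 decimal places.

SE* = 0.5030

Bootstrap SE is the standard deviation of the 9 replicate medians.
Mean of replicates: (9.341 + 8.790 + 8.148 + 8.248 + 8.619 + 9.506 + 9.058 + 9.237 + 9.399) / 9 = 80.34600 / 9 = 8.92733
Sum of squared deviations: (+0.41367)² + (−0.13733)² + (−0.77933)² + (−0.67933)² + (−0.30833)² + (+0.57867)² + (+0.13067)² + (+0.30967)² + (+0.47167)² = 2.02420
Variance = 2.02420 / 8 = 0.25302
SE* = √0.25302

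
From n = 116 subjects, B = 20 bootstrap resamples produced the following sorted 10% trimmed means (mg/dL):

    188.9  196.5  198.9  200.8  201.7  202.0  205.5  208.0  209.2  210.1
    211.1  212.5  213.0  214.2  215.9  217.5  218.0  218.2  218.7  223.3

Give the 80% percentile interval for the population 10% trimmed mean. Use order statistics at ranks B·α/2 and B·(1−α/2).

α = 0.20; lower rank = 20 × 0.100 = 2; upper rank = 20 × 0.900 = 18.
The 2nd smallest replicate is 196.5; the 18th is 218.2.

(196.5, 218.2)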